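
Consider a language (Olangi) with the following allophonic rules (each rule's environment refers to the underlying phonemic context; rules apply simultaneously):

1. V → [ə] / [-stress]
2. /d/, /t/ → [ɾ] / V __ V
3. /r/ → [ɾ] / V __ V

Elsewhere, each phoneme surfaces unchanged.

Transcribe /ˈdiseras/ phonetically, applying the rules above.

[ˈdisəɾəs]

/d/ (word-initial): rule 2 targets it, but not between two vowels → unchanged [d].
/i/ (between /d/ and /s/) fails the environment for rule 1, so it stays [i].
/s/ stays [s].
Rule 1 applies to /e/ (between /s/ and /r/: in an unstressed syllable) → [ə].
/r/ meets the environment for rule 3 (between two vowels) → [ɾ].
/a/ meets the environment for rule 1 (in an unstressed syllable) → [ə].
/s/ — not in any rule's target class → [s].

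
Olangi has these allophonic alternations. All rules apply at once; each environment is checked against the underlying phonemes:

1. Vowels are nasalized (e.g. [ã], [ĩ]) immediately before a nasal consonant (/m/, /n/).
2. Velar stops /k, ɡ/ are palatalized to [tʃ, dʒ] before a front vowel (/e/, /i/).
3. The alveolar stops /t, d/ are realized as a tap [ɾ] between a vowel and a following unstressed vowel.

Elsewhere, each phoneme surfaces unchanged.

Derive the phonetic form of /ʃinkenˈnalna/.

/ʃ/ — not in any rule's target class → [ʃ].
/i/ (between /ʃ/ and /n/) occurs before a nasal consonant → [ĩ] by rule 1.
/n/ — not in any rule's target class → [n].
Rule 2 applies to /k/ (between /n/ and /e/: before a front vowel) → [tʃ].
Rule 1 applies to /e/ (between /k/ and /n/: before a nasal consonant) → [ẽ].
/n/ (between /e/ and /n/): no rule targets it → [n].
/n/ (between /n/ and /a/) is unaffected → [n].
/a/ (between /n/ and /l/) is in the target of rule 1 but the environment (before a nasal consonant) is not met → [a].
/l/ — not in any rule's target class → [l].
/n/ (between /l/ and /a/): no rule targets it → [n].
/a/ (word-final) fails the environment for rule 1, so it stays [a].

[ʃĩntʃẽnˈnalna]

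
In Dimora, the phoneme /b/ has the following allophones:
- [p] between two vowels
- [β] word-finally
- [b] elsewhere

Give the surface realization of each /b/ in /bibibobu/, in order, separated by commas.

[b], [p], [p], [p]

Occurrence 1 (position 1): no conditioning environment matches → elsewhere allophone [b].
Occurrence 2 (position 3): between two vowels → [p].
Occurrence 3 (position 5): between two vowels → [p].
Occurrence 4 (position 7): between two vowels → [p].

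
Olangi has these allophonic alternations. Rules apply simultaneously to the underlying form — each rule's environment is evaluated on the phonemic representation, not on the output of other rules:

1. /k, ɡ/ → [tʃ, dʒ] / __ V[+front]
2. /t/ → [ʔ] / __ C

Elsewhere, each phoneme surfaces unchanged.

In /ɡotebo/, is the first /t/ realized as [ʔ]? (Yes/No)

No

/t/ (between /o/ and /e/) is in the target of rule 2 but the environment (immediately before a consonant) is not met → [t].
The actual realization is [t], not [ʔ].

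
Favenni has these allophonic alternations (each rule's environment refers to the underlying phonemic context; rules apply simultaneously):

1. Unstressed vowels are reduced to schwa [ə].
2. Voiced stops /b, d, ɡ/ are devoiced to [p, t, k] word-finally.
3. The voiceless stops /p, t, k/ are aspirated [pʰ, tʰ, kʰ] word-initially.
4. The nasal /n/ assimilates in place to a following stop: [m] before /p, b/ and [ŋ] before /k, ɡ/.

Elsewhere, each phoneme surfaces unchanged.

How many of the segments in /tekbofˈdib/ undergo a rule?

4

Segments that undergo a rule: /t/ → [tʰ] (rule 3); /e/ → [ə] (rule 1); /o/ → [ə] (rule 1); /b/ → [p] (rule 2).
All other segments surface unchanged.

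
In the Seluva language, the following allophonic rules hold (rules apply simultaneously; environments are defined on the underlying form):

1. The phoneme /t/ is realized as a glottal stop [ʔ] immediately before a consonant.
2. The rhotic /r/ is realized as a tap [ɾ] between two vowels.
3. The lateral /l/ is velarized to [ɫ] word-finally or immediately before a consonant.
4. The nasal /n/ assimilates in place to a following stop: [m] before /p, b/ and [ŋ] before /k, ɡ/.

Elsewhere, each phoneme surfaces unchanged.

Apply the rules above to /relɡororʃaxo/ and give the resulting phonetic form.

[reɫɡoɾorʃaxo]

/r/ (word-initial) is in the target of rule 2 but the environment (between two vowels) is not met → [r].
/e/ (between /r/ and /l/): no rule targets it → [e].
/l/ — between /e/ and /ɡ/, word-finally or immediately before a consonant — surfaces as [ɫ] (rule 3).
/ɡ/ (between /l/ and /o/) is unaffected → [ɡ].
/o/ (between /ɡ/ and /r/) is unaffected → [o].
/r/ (between /o/ and /o/): between two vowels, so rule 2 applies → [ɾ].
/o/ (between /r/ and /r/): no rule targets it → [o].
/r/ — between /o/ and /ʃ/; rule 2 does not apply here → [r].
/ʃ/ stays [ʃ].
/a/ (between /ʃ/ and /x/) is unaffected → [a].
/x/ (between /a/ and /o/) is unaffected → [x].
/o/ (word-final): no rule targets it → [o].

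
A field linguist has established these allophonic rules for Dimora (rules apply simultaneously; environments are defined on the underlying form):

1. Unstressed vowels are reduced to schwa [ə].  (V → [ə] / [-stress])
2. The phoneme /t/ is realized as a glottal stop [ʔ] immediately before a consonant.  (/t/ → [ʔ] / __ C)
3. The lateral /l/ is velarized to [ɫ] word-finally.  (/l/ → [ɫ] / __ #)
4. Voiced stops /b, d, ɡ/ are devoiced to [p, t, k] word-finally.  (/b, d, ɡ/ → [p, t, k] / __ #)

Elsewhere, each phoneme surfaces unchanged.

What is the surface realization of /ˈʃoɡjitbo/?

[ˈʃoɡjəʔbə]

/ʃ/ — not in any rule's target class → [ʃ].
/o/ — between /ʃ/ and /ɡ/; rule 1 does not apply here → [o].
/ɡ/ (between /o/ and /j/) is in the target of rule 4 but the environment (word-finally) is not met → [ɡ].
/j/ stays [j].
Rule 1 applies to /i/ (between /j/ and /t/: in an unstressed syllable) → [ə].
/t/ meets the environment for rule 2 (immediately before a consonant) → [ʔ].
/b/ (between /t/ and /o/) fails the environment for rule 4, so it stays [b].
Rule 1 applies to /o/ (word-final: in an unstressed syllable) → [ə].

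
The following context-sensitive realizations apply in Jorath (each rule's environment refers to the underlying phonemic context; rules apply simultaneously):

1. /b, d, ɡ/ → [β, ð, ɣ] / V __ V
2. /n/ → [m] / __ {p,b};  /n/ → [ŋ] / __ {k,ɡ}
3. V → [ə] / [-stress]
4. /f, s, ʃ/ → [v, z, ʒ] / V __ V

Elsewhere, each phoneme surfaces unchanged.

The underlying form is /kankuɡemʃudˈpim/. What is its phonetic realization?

/k/ — not in any rule's target class → [k].
/a/ (between /k/ and /n/): in an unstressed syllable, so rule 3 applies → [ə].
Rule 2 applies to /n/ (between /a/ and /k/: before a labial or velar stop) → [ŋ].
/k/ — not in any rule's target class → [k].
Rule 3 applies to /u/ (between /k/ and /ɡ/: in an unstressed syllable) → [ə].
/ɡ/ meets the environment for rule 1 (between two vowels) → [ɣ].
/e/ (between /ɡ/ and /m/) occurs in an unstressed syllable → [ə] by rule 3.
/m/ (between /e/ and /ʃ/) is unaffected → [m].
/ʃ/ (between /m/ and /u/): rule 4 targets it, but not between two vowels → unchanged [ʃ].
/u/ meets the environment for rule 3 (in an unstressed syllable) → [ə].
/d/ — between /u/ and /p/; rule 1 does not apply here → [d].
/p/ — not in any rule's target class → [p].
/i/ — between /p/ and /m/; rule 3 does not apply here → [i].
/m/ (word-final): no rule targets it → [m].

[kəŋkəɣəmʃədˈpim]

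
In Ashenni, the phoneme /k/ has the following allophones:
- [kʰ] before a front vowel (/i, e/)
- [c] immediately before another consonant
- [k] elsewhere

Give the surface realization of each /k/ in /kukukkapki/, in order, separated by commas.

[k], [k], [c], [k], [kʰ]

Occurrence 1 (position 1): no conditioning environment matches → elsewhere allophone [k].
Occurrence 2 (position 3): no conditioning environment matches → elsewhere allophone [k].
Occurrence 3 (position 5): immediately before another consonant → [c].
Occurrence 4 (position 6): no conditioning environment matches → elsewhere allophone [k].
Occurrence 5 (position 9): before a front vowel (/i, e/) → [kʰ].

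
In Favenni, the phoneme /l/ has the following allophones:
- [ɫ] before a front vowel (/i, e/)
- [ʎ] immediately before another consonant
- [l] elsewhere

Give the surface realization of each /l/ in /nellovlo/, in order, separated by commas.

Occurrence 1 (position 3): immediately before another consonant → [ʎ].
Occurrence 2 (position 4): no conditioning environment matches → elsewhere allophone [l].
Occurrence 3 (position 7): no conditioning environment matches → elsewhere allophone [l].

[ʎ], [l], [l]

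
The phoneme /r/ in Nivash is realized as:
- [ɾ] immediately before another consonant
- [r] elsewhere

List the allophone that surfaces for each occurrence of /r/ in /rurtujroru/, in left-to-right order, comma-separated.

Occurrence 1 (position 1): no conditioning environment matches → elsewhere allophone [r].
Occurrence 2 (position 3): immediately before another consonant → [ɾ].
Occurrence 3 (position 7): no conditioning environment matches → elsewhere allophone [r].
Occurrence 4 (position 9): no conditioning environment matches → elsewhere allophone [r].

[r], [ɾ], [r], [r]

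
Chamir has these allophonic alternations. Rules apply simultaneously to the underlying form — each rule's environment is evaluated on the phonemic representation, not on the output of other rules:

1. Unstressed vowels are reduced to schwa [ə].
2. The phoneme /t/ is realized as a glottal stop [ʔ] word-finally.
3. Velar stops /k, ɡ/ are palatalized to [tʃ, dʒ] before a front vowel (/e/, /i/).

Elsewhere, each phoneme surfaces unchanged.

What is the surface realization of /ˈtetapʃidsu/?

[ˈtetəpʃədsə]

/t/ — word-initial; rule 2 does not apply here → [t].
/e/ (between /t/ and /t/): rule 1 targets it, but not in an unstressed syllable → unchanged [e].
/t/ (between /e/ and /a/) is in the target of rule 2 but the environment (word-finally) is not met → [t].
/a/ (between /t/ and /p/) occurs in an unstressed syllable → [ə] by rule 1.
/p/ stays [p].
/ʃ/ (between /p/ and /i/): no rule targets it → [ʃ].
/i/ — between /ʃ/ and /d/, in an unstressed syllable — surfaces as [ə] (rule 1).
/d/ — not in any rule's target class → [d].
/s/ (between /d/ and /u/) is unaffected → [s].
/u/ (word-final) occurs in an unstressed syllable → [ə] by rule 1.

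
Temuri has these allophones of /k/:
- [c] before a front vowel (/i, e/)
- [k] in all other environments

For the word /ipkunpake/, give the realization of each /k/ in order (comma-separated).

[k], [c]

Occurrence 1 (position 3): no conditioning environment matches → elsewhere allophone [k].
Occurrence 2 (position 8): before a front vowel → [c].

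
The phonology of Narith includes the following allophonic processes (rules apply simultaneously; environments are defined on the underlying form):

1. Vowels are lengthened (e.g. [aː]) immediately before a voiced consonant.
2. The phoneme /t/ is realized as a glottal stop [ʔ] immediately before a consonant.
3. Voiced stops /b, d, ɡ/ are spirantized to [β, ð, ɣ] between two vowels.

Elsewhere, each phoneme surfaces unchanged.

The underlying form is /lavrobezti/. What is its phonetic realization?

[laːvroːβeːzti]

/l/ stays [l].
/a/ meets the environment for rule 1 (before a voiced consonant) → [aː].
/v/ — not in any rule's target class → [v].
/r/ (between /v/ and /o/): no rule targets it → [r].
Rule 1 applies to /o/ (between /r/ and /b/: before a voiced consonant) → [oː].
/b/ (between /o/ and /e/) occurs between two vowels → [β] by rule 3.
/e/ (between /b/ and /z/): before a voiced consonant, so rule 1 applies → [eː].
/z/ (between /e/ and /t/): no rule targets it → [z].
/t/ (between /z/ and /i/) is in the target of rule 2 but the environment (immediately before a consonant) is not met → [t].
/i/ (word-final) is in the target of rule 1 but the environment (before a voiced consonant) is not met → [i].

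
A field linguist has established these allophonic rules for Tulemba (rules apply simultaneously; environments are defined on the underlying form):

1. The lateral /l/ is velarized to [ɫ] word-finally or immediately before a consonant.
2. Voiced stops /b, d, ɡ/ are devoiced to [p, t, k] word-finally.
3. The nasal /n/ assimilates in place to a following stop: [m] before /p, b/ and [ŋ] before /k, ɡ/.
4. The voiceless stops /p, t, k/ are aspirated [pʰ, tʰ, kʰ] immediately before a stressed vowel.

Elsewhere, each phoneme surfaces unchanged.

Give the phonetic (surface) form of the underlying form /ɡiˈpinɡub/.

[ɡiˈpʰiŋɡup]

/ɡ/ — word-initial; rule 2 does not apply here → [ɡ].
/i/ — not in any rule's target class → [i].
Rule 4 applies to /p/ (between /i/ and /i/: immediately before a stressed vowel) → [pʰ].
/i/ (between /p/ and /n/): no rule targets it → [i].
/n/ (between /i/ and /ɡ/): before a labial or velar stop, so rule 3 applies → [ŋ].
/ɡ/ (between /n/ and /u/): rule 2 targets it, but not word-finally → unchanged [ɡ].
/u/ stays [u].
/b/ meets the environment for rule 2 (word-finally) → [p].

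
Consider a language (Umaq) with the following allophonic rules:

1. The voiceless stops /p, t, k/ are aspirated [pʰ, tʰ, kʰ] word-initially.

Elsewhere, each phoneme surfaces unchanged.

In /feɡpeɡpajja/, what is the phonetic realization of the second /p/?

/p/ (between /ɡ/ and /a/) is in the target of rule 1 but the environment (word-initially) is not met → [p].

[p]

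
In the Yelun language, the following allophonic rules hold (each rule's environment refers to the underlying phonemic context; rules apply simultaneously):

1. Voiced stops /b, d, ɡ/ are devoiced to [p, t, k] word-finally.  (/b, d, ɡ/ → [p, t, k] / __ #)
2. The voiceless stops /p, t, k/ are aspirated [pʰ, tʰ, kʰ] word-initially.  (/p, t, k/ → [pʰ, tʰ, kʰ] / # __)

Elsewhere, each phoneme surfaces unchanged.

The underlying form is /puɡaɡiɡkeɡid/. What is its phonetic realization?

[pʰuɡaɡiɡkeɡit]

/p/ (word-initial): word-initially, so rule 2 applies → [pʰ].
/u/ — not in any rule's target class → [u].
/ɡ/ (between /u/ and /a/) fails the environment for rule 1, so it stays [ɡ].
/a/ (between /ɡ/ and /ɡ/): no rule targets it → [a].
/ɡ/ (between /a/ and /i/) fails the environment for rule 1, so it stays [ɡ].
/i/ (between /ɡ/ and /ɡ/): no rule targets it → [i].
/ɡ/ — between /i/ and /k/; rule 1 does not apply here → [ɡ].
/k/ — between /ɡ/ and /e/; rule 2 does not apply here → [k].
/e/ (between /k/ and /ɡ/) is unaffected → [e].
/ɡ/ (between /e/ and /i/) is in the target of rule 1 but the environment (word-finally) is not met → [ɡ].
/i/ stays [i].
/d/ (word-final): word-finally, so rule 1 applies → [t].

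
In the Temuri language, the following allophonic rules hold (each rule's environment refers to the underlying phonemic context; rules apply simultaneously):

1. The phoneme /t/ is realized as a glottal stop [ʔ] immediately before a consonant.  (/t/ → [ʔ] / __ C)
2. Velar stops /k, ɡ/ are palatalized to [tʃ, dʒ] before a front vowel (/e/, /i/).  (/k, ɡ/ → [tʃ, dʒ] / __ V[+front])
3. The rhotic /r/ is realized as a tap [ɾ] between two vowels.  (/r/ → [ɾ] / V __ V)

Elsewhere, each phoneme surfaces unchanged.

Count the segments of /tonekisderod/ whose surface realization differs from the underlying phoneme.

Segments that undergo a rule: /k/ → [tʃ] (rule 2); /r/ → [ɾ] (rule 3).
All other segments surface unchanged.

2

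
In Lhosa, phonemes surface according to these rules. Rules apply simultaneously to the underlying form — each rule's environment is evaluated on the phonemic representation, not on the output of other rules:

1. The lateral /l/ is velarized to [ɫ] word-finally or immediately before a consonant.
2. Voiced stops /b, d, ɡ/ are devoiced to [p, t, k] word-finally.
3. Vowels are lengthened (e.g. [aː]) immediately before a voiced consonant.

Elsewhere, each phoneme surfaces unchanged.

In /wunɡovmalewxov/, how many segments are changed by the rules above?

Segments that undergo a rule: /u/ → [uː] (rule 3); /o/ → [oː] (rule 3); /a/ → [aː] (rule 3); /e/ → [eː] (rule 3); /o/ → [oː] (rule 3).
All other segments surface unchanged.

5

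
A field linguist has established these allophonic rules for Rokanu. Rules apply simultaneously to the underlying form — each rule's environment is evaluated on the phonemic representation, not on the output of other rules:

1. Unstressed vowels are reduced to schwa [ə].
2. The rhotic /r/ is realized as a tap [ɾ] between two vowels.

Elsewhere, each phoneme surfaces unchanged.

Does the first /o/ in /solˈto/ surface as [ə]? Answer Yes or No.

Yes

/o/ meets the environment for rule 1 (in an unstressed syllable) → [ə].
The actual realization is [ə], which matches [ə].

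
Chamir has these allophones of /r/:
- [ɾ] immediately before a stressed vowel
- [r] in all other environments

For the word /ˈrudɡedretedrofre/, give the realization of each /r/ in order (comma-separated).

Occurrence 1 (position 1): immediately before a stressed vowel → [ɾ].
Occurrence 2 (position 7): no conditioning environment matches → elsewhere allophone [r].
Occurrence 3 (position 12): no conditioning environment matches → elsewhere allophone [r].
Occurrence 4 (position 15): no conditioning environment matches → elsewhere allophone [r].

[ɾ], [r], [r], [r]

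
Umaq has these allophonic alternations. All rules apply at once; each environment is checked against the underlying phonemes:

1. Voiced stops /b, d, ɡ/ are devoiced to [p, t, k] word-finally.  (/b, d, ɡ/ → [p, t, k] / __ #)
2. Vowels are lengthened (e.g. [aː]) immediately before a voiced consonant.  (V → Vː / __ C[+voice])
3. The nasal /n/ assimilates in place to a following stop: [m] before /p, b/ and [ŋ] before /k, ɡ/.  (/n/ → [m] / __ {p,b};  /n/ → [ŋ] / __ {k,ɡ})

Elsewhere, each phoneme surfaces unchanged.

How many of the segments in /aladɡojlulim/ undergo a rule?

5

Segments that undergo a rule: /a/ → [aː] (rule 2); /a/ → [aː] (rule 2); /o/ → [oː] (rule 2); /u/ → [uː] (rule 2); /i/ → [iː] (rule 2).
All other segments surface unchanged.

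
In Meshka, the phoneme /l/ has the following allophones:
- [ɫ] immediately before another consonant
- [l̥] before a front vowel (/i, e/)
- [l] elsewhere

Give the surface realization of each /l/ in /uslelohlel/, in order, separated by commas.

Occurrence 1 (position 3): before a front vowel (/i, e/) → [l̥].
Occurrence 2 (position 5): no conditioning environment matches → elsewhere allophone [l].
Occurrence 3 (position 8): before a front vowel (/i, e/) → [l̥].
Occurrence 4 (position 10): no conditioning environment matches → elsewhere allophone [l].

[l̥], [l], [l̥], [l]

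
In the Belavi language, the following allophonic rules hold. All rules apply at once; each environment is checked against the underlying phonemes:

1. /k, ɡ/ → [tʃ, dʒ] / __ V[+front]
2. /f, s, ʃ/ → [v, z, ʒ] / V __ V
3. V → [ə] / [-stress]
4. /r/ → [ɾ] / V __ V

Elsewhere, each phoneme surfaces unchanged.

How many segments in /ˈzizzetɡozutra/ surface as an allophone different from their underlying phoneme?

4

Segments that undergo a rule: /e/ → [ə] (rule 3); /o/ → [ə] (rule 3); /u/ → [ə] (rule 3); /a/ → [ə] (rule 3).
All other segments surface unchanged.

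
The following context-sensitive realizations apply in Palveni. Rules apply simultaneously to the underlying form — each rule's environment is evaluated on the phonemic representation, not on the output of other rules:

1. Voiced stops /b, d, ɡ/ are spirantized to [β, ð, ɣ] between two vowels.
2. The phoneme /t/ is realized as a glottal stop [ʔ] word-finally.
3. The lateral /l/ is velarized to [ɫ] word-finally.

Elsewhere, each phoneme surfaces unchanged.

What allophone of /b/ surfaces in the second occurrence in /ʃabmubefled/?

Rule 1 applies to /b/ (between /u/ and /e/: between two vowels) → [β].

[β]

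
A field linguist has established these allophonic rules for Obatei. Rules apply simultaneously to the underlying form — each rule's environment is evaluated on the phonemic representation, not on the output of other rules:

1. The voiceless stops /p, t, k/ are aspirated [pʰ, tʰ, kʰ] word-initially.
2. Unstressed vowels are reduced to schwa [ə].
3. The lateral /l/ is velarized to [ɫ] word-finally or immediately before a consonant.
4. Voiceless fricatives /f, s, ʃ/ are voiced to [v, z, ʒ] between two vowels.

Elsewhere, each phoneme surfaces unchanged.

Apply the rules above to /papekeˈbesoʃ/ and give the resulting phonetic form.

[pʰəpəkəˈbezəʃ]

/p/ meets the environment for rule 1 (word-initially) → [pʰ].
/a/ (between /p/ and /p/) occurs in an unstressed syllable → [ə] by rule 2.
/p/ (between /a/ and /e/): rule 1 targets it, but not word-initially → unchanged [p].
/e/ (between /p/ and /k/) occurs in an unstressed syllable → [ə] by rule 2.
/k/ (between /e/ and /e/): rule 1 targets it, but not word-initially → unchanged [k].
Rule 2 applies to /e/ (between /k/ and /b/: in an unstressed syllable) → [ə].
/e/ (between /b/ and /s/) is in the target of rule 2 but the environment (in an unstressed syllable) is not met → [e].
/s/ (between /e/ and /o/) occurs between two vowels → [z] by rule 4.
/o/ (between /s/ and /ʃ/) occurs in an unstressed syllable → [ə] by rule 2.
/ʃ/ (word-final) fails the environment for rule 4, so it stays [ʃ].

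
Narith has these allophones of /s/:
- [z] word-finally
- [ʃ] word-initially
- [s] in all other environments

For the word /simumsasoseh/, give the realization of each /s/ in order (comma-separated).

[ʃ], [s], [s], [s]

Occurrence 1 (position 1): word-initially → [ʃ].
Occurrence 2 (position 6): no conditioning environment matches → elsewhere allophone [s].
Occurrence 3 (position 8): no conditioning environment matches → elsewhere allophone [s].
Occurrence 4 (position 10): no conditioning environment matches → elsewhere allophone [s].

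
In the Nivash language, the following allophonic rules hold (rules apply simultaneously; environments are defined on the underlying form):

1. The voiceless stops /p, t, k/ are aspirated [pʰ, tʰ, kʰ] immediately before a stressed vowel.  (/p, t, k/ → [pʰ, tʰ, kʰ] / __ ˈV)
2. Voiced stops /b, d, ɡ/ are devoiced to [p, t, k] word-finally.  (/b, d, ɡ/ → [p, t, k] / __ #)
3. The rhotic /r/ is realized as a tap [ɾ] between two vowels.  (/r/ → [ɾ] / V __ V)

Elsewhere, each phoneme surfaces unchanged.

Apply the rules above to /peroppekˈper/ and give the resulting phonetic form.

[peɾoppekˈpʰer]

/p/ (word-initial) fails the environment for rule 1, so it stays [p].
/e/ stays [e].
/r/ — between /e/ and /o/, between two vowels — surfaces as [ɾ] (rule 3).
/o/ (between /r/ and /p/) is unaffected → [o].
/p/ (between /o/ and /p/) fails the environment for rule 1, so it stays [p].
/p/ (between /p/ and /e/): rule 1 targets it, but not immediately before a stressed vowel → unchanged [p].
/e/ (between /p/ and /k/): no rule targets it → [e].
/k/ (between /e/ and /p/) fails the environment for rule 1, so it stays [k].
Rule 1 applies to /p/ (between /k/ and /e/: immediately before a stressed vowel) → [pʰ].
/e/ (between /p/ and /r/) is unaffected → [e].
/r/ (word-final) is in the target of rule 3 but the environment (between two vowels) is not met → [r].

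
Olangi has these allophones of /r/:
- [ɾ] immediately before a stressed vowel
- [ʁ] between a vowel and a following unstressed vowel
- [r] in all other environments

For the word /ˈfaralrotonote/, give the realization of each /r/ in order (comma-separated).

Occurrence 1 (position 3): between a vowel and a following unstressed vowel → [ʁ].
Occurrence 2 (position 6): no conditioning environment matches → elsewhere allophone [r].

[ʁ], [r]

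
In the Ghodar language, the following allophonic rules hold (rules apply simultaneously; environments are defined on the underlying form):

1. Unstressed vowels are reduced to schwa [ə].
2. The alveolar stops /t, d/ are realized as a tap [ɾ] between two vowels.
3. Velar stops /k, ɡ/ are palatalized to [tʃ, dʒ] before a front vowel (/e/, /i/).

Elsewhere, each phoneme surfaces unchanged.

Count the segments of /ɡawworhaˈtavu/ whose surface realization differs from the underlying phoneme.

5

Segments that undergo a rule: /a/ → [ə] (rule 1); /o/ → [ə] (rule 1); /a/ → [ə] (rule 1); /t/ → [ɾ] (rule 2); /u/ → [ə] (rule 1).
All other segments surface unchanged.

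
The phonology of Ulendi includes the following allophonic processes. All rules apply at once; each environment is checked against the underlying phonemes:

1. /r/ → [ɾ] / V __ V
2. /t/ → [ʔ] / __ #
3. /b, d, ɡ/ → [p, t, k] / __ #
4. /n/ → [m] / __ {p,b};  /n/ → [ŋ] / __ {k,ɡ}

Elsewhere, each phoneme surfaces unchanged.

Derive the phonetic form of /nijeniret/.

/n/ — word-initial; rule 4 does not apply here → [n].
/i/ stays [i].
/j/ — not in any rule's target class → [j].
/e/ stays [e].
/n/ — between /e/ and /i/; rule 4 does not apply here → [n].
/i/ (between /n/ and /r/): no rule targets it → [i].
Rule 1 applies to /r/ (between /i/ and /e/: between two vowels) → [ɾ].
/e/ (between /r/ and /t/): no rule targets it → [e].
/t/ — word-final, word-finally — surfaces as [ʔ] (rule 2).

[nijeniɾeʔ]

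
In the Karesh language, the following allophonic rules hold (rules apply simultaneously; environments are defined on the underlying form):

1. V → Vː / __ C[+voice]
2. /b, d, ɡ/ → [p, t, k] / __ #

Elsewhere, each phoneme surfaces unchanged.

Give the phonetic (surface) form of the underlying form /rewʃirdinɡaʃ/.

[reːwʃiːrdiːnɡaʃ]

/r/ stays [r].
/e/ — between /r/ and /w/, before a voiced consonant — surfaces as [eː] (rule 1).
/w/ (between /e/ and /ʃ/) is unaffected → [w].
/ʃ/ stays [ʃ].
/i/ (between /ʃ/ and /r/) occurs before a voiced consonant → [iː] by rule 1.
/r/ (between /i/ and /d/): no rule targets it → [r].
/d/ (between /r/ and /i/) fails the environment for rule 2, so it stays [d].
/i/ (between /d/ and /n/) occurs before a voiced consonant → [iː] by rule 1.
/n/ — not in any rule's target class → [n].
/ɡ/ (between /n/ and /a/) is in the target of rule 2 but the environment (word-finally) is not met → [ɡ].
/a/ — between /ɡ/ and /ʃ/; rule 1 does not apply here → [a].
/ʃ/ (word-final): no rule targets it → [ʃ].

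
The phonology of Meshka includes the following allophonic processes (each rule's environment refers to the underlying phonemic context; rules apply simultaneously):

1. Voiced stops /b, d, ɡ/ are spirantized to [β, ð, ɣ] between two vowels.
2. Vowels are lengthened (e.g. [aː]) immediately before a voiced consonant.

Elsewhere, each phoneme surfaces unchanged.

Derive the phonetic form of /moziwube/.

[moːziːwuːβe]

/m/ (word-initial) is unaffected → [m].
/o/ meets the environment for rule 2 (before a voiced consonant) → [oː].
/z/ (between /o/ and /i/) is unaffected → [z].
/i/ (between /z/ and /w/): before a voiced consonant, so rule 2 applies → [iː].
/w/ (between /i/ and /u/): no rule targets it → [w].
/u/ meets the environment for rule 2 (before a voiced consonant) → [uː].
/b/ (between /u/ and /e/) occurs between two vowels → [β] by rule 1.
/e/ (word-final) fails the environment for rule 2, so it stays [e].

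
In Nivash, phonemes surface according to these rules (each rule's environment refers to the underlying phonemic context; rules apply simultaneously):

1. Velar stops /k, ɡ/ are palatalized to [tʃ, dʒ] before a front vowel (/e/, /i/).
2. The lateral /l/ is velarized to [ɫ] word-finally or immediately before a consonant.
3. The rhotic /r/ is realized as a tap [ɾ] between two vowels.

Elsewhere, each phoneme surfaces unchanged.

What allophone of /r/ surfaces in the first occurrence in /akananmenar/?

[r]

/r/ (word-final) fails the environment for rule 3, so it stays [r].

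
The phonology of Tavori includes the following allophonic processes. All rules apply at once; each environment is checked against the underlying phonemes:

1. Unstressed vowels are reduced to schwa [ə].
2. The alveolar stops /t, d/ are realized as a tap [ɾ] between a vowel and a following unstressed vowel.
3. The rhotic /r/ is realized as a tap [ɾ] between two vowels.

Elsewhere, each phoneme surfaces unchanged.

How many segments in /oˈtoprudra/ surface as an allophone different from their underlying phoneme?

3

Segments that undergo a rule: /o/ → [ə] (rule 1); /u/ → [ə] (rule 1); /a/ → [ə] (rule 1).
All other segments surface unchanged.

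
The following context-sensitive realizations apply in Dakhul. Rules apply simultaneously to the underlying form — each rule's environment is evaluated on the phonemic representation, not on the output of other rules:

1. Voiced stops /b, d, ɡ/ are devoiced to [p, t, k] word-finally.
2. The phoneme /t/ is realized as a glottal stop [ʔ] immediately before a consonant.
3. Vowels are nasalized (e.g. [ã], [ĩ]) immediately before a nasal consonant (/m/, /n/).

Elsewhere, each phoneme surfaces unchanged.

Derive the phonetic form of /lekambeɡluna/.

[lekãmbeɡlũna]

/l/ (word-initial): no rule targets it → [l].
/e/ (between /l/ and /k/) fails the environment for rule 3, so it stays [e].
/k/ (between /e/ and /a/) is unaffected → [k].
/a/ (between /k/ and /m/): before a nasal consonant, so rule 3 applies → [ã].
/m/ — not in any rule's target class → [m].
/b/ — between /m/ and /e/; rule 1 does not apply here → [b].
/e/ (between /b/ and /ɡ/): rule 3 targets it, but not before a nasal consonant → unchanged [e].
/ɡ/ (between /e/ and /l/) fails the environment for rule 1, so it stays [ɡ].
/l/ (between /ɡ/ and /u/): no rule targets it → [l].
/u/ — between /l/ and /n/, before a nasal consonant — surfaces as [ũ] (rule 3).
/n/ — not in any rule's target class → [n].
/a/ (word-final): rule 3 targets it, but not before a nasal consonant → unchanged [a].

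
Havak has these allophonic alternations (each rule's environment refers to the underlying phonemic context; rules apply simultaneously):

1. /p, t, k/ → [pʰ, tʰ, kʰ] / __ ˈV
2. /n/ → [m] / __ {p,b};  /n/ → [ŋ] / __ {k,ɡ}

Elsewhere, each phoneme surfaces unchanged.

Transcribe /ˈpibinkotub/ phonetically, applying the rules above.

[ˈpʰibiŋkotub]

/p/ (word-initial): immediately before a stressed vowel, so rule 1 applies → [pʰ].
/i/ (between /p/ and /b/) is unaffected → [i].
/b/ — not in any rule's target class → [b].
/i/ stays [i].
Rule 2 applies to /n/ (between /i/ and /k/: before a labial or velar stop) → [ŋ].
/k/ (between /n/ and /o/) fails the environment for rule 1, so it stays [k].
/o/ (between /k/ and /t/): no rule targets it → [o].
/t/ (between /o/ and /u/): rule 1 targets it, but not immediately before a stressed vowel → unchanged [t].
/u/ (between /t/ and /b/) is unaffected → [u].
/b/ stays [b].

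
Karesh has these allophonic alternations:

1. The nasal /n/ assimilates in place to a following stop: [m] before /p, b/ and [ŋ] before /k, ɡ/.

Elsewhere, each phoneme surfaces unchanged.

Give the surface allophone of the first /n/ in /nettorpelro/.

/n/ (word-initial) fails the environment for rule 1, so it stays [n].

[n]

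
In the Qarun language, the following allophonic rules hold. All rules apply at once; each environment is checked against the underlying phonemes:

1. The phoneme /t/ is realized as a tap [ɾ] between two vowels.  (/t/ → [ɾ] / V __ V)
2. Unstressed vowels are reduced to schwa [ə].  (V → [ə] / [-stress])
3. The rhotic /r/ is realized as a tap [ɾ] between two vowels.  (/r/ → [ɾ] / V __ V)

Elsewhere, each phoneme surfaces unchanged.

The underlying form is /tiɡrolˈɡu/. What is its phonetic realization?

[təɡrəlˈɡu]

/t/ (word-initial) fails the environment for rule 1, so it stays [t].
/i/ — between /t/ and /ɡ/, in an unstressed syllable — surfaces as [ə] (rule 2).
/ɡ/ — not in any rule's target class → [ɡ].
/r/ (between /ɡ/ and /o/) fails the environment for rule 3, so it stays [r].
Rule 2 applies to /o/ (between /r/ and /l/: in an unstressed syllable) → [ə].
/l/ — not in any rule's target class → [l].
/ɡ/ (between /l/ and /u/): no rule targets it → [ɡ].
/u/ (word-final) fails the environment for rule 2, so it stays [u].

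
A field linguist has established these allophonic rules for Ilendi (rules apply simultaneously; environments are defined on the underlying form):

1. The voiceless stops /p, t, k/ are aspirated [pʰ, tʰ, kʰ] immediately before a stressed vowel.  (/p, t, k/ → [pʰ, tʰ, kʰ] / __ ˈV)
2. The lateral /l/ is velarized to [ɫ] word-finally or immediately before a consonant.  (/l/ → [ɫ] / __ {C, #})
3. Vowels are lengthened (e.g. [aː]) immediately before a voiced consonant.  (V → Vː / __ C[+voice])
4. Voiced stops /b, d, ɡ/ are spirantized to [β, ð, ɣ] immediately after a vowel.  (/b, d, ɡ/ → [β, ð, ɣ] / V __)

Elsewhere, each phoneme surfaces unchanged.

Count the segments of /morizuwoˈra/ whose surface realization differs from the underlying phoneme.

4

Segments that undergo a rule: /o/ → [oː] (rule 3); /i/ → [iː] (rule 3); /u/ → [uː] (rule 3); /o/ → [oː] (rule 3).
All other segments surface unchanged.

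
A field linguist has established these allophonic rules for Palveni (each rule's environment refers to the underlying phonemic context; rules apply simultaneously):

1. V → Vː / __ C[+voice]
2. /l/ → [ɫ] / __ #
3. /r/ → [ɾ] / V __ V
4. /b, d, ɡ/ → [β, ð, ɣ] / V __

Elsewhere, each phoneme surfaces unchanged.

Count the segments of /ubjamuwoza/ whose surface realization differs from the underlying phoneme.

5

Segments that undergo a rule: /u/ → [uː] (rule 1); /b/ → [β] (rule 4); /a/ → [aː] (rule 1); /u/ → [uː] (rule 1); /o/ → [oː] (rule 1).
All other segments surface unchanged.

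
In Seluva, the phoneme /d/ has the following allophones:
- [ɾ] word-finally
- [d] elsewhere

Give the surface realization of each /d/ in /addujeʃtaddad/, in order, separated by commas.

[d], [d], [d], [d], [ɾ]

Occurrence 1 (position 2): no conditioning environment matches → elsewhere allophone [d].
Occurrence 2 (position 3): no conditioning environment matches → elsewhere allophone [d].
Occurrence 3 (position 10): no conditioning environment matches → elsewhere allophone [d].
Occurrence 4 (position 11): no conditioning environment matches → elsewhere allophone [d].
Occurrence 5 (position 13): word-finally → [ɾ].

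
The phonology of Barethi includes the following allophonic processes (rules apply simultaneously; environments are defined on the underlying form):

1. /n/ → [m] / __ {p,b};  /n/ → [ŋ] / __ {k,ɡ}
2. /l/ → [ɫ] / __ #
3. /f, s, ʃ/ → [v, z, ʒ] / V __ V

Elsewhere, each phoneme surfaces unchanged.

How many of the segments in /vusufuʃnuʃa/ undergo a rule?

3

Segments that undergo a rule: /s/ → [z] (rule 3); /f/ → [v] (rule 3); /ʃ/ → [ʒ] (rule 3).
All other segments surface unchanged.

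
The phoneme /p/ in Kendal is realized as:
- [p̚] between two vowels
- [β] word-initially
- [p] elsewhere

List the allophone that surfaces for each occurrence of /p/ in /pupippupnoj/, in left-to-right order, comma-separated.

Occurrence 1 (position 1): word-initially → [β].
Occurrence 2 (position 3): between two vowels → [p̚].
Occurrence 3 (position 5): no conditioning environment matches → elsewhere allophone [p].
Occurrence 4 (position 6): no conditioning environment matches → elsewhere allophone [p].
Occurrence 5 (position 8): no conditioning environment matches → elsewhere allophone [p].

[β], [p̚], [p], [p], [p]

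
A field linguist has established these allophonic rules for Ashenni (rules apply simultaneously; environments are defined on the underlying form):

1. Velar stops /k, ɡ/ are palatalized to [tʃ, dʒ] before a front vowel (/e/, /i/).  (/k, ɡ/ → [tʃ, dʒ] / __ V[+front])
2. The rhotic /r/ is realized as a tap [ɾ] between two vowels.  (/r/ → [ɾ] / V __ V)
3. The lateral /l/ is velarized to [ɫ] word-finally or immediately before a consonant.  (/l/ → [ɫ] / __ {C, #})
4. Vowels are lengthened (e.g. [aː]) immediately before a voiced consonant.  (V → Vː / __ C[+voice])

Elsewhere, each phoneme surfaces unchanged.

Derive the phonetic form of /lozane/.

/l/ — word-initial; rule 3 does not apply here → [l].
/o/ — between /l/ and /z/, before a voiced consonant — surfaces as [oː] (rule 4).
/z/ — not in any rule's target class → [z].
/a/ (between /z/ and /n/): before a voiced consonant, so rule 4 applies → [aː].
/n/ (between /a/ and /e/): no rule targets it → [n].
/e/ — word-final; rule 4 does not apply here → [e].

[loːzaːne]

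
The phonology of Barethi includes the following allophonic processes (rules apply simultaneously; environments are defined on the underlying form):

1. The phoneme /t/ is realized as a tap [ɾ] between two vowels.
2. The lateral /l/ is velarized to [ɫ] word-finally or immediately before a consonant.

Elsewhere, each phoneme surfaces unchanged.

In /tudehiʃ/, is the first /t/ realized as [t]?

/t/ (word-initial) is in the target of rule 1 but the environment (between two vowels) is not met → [t].
The actual realization is [t], which matches [t].

Yes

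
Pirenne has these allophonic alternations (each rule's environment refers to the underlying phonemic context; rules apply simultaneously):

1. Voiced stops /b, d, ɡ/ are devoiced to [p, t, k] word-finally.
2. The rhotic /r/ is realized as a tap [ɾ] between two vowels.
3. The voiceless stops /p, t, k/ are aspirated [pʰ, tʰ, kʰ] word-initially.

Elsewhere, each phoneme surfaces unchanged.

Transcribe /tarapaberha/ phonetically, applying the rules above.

[tʰaɾapaberha]

/t/ — word-initial, word-initially — surfaces as [tʰ] (rule 3).
/a/ — not in any rule's target class → [a].
/r/ meets the environment for rule 2 (between two vowels) → [ɾ].
/a/ (between /r/ and /p/): no rule targets it → [a].
/p/ (between /a/ and /a/): rule 3 targets it, but not word-initially → unchanged [p].
/a/ (between /p/ and /b/): no rule targets it → [a].
/b/ — between /a/ and /e/; rule 1 does not apply here → [b].
/e/ (between /b/ and /r/) is unaffected → [e].
/r/ — between /e/ and /h/; rule 2 does not apply here → [r].
/h/ stays [h].
/a/ (word-final): no rule targets it → [a].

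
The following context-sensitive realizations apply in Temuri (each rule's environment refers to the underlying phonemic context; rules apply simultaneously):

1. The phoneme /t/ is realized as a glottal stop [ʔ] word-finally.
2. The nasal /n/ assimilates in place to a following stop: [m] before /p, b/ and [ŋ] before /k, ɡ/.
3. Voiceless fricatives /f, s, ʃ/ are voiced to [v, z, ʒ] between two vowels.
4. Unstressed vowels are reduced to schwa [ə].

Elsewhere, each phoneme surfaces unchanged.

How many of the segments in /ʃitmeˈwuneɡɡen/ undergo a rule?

4

Segments that undergo a rule: /i/ → [ə] (rule 4); /e/ → [ə] (rule 4); /e/ → [ə] (rule 4); /e/ → [ə] (rule 4).
All other segments surface unchanged.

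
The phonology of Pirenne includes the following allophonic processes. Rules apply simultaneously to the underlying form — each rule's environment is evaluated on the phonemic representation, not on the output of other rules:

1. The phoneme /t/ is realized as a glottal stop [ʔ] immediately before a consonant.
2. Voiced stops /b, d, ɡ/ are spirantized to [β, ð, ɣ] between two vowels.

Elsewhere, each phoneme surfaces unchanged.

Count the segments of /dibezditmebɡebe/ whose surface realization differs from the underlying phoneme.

Segments that undergo a rule: /b/ → [β] (rule 2); /t/ → [ʔ] (rule 1); /b/ → [β] (rule 2).
All other segments surface unchanged.

3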